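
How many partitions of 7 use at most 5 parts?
By conjugation, equals partitions of 7 into parts ≤ 5. Let r_j(i) = number of partitions of i into parts ≤ j, for i = 0..7. r_1(i) = 1 for all i; r_j(i) = r_{j-1}(i) + r_j(i-j). Rows j = 2..5: ≤2: 1 1 2 2 3 3 4 4; ≤3: 1 1 2 3 4 5 7 8; ≤4: 1 1 2 3 5 6 9 11; ≤5: 1 1 2 3 5 7 10 13. r_5(7) = 13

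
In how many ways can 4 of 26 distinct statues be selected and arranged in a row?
P(26,4) = 26!/(26-4)! = 358800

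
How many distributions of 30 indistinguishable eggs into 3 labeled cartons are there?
C(30+3-1, 3-1) = C(32, 2) = 496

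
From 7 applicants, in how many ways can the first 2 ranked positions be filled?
P(7,2) = 7!/(7-2)! = 42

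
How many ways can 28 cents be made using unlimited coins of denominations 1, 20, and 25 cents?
Coefficient of x^28 in 1/(1-x^1) · 1/(1-x^20) · 1/(1-x^25). Case on j = number of 25-cent coins (j = 0..1); remainder r = 28 - 25j is made from {1,20} in ⌊r/20⌋+1 ways. r = 28, 3 → 2 + 1 = 3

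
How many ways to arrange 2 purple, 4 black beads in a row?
6! / (2! × 4!) = 15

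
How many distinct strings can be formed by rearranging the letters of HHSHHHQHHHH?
11! / (1! × 9! × 1!) = 110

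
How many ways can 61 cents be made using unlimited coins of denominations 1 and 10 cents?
Coefficient of x^61 in 1/(1-x^1) · 1/(1-x^10). Use j coins of 10 for j = 0..⌊61/10⌋ = 6, the rest in 1s: 6 + 1 = 7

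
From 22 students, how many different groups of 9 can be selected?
C(22,9) = 22!/(9!×13!) = 497420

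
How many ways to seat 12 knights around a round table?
Circular: fix one position, arrange the rest. (12-1)! = 39916800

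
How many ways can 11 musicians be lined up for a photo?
11! = 39916800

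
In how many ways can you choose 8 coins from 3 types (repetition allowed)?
C(8+3-1, 3-1) = C(10, 2) = 45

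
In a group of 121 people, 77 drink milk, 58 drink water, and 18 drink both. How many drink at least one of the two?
|A∪B| = |A| + |B| - |A∩B| = 77 + 58 - 18 = 117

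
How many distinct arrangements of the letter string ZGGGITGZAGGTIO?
14! / (1! × 2! × 1! × 2! × 6! × 2!) = 15135120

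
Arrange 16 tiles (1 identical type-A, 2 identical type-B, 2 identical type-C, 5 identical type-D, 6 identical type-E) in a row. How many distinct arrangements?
16! / (1! × 2! × 2! × 5! × 6!) = 60540480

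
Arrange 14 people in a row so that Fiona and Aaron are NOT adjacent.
Total - adjacent = 14! - (14-1)!×2 = 87178291200 - 12454041600 = 74724249600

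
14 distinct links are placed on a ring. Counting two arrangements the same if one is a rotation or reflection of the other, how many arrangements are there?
(14-1)!/2 = 6227020800/2 = 3113510400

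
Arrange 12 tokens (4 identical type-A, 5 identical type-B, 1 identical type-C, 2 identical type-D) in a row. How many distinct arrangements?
12! / (4! × 5! × 1! × 2!) = 83160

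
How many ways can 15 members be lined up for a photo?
15! = 1307674368000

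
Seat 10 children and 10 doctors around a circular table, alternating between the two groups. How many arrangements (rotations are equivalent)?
Fix one of the children: (10-1)! ways for the remaining children, × 10! ways for the doctors = 362880 × 3628800 = 1316818944000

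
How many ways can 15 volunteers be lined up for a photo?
15! = 1307674368000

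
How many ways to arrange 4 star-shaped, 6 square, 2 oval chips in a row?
12! / (4! × 6! × 2!) = 13860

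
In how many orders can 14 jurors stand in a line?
14! = 87178291200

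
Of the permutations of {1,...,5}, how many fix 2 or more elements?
Exactly j fixed points: C(5,j)·!(5-j); sum over j ≥ 2 (derangement numbers via !m = (m-1)·(!(m-1) + !(m-2)): !0..!3 = 1, 0, 1, 2). Σ_{j=2}^{5} C(5,j)·!(5-j) = C(5,2)·!3 + C(5,3)·!2 + C(5,4)·!1 + C(5,5)·!0 = 10·2 + 10·1 + 5·0 + 1·1 = 31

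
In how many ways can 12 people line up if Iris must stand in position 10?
Fix one position: (12-1)! = 39916800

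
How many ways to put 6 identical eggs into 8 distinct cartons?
C(6+8-1, 8-1) = C(13, 7) = 1716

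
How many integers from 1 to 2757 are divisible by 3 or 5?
⌊2757/3⌋ + ⌊2757/5⌋ - ⌊2757/15⌋ = 919 + 551 - 183 = 1287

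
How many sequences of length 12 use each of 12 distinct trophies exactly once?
12! = 479001600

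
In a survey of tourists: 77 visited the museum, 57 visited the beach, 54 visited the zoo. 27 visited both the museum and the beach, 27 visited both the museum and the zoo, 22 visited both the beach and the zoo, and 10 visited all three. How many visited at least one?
|A∪B∪C| = 77+57+54-27-27-22+10 = 122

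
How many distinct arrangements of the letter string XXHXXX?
6! / (5! × 1!) = 6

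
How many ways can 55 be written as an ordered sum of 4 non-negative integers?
C(55+4-1, 4-1) = C(58, 3) = 30856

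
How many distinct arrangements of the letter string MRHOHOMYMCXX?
12! / (2! × 1! × 3! × 2! × 2! × 1! × 1!) = 9979200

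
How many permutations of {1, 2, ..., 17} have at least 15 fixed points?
Exactly j fixed points: C(17,j)·!(17-j); sum over j ≥ 15 (derangement numbers via !m = (m-1)·(!(m-1) + !(m-2)): !0..!2 = 1, 0, 1). Σ_{j=15}^{17} C(17,j)·!(17-j) = C(17,15)·!2 + C(17,16)·!1 + C(17,17)·!0 = 136·1 + 17·0 + 1·1 = 137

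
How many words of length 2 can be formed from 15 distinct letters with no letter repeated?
P(15,2) = 15!/(15-2)! = 210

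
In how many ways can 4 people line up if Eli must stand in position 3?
Fix one position: (4-1)! = 6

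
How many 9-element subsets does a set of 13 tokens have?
C(13,9) = 13!/(9!×4!) = 715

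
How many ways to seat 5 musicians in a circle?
Circular: fix one position, arrange the rest. (5-1)! = 24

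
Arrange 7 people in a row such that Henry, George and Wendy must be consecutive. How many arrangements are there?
Treat the 3 as one block: (7-3+1)! × 3! = 120 × 6 = 720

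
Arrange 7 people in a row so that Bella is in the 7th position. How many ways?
Fix one position: (7-1)! = 720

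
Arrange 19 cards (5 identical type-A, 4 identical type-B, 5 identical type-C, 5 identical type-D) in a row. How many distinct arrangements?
19! / (5! × 4! × 5! × 5!) = 2933186256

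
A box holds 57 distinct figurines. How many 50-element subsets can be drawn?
C(57,50) = 57!/(50!×7!) = 264385836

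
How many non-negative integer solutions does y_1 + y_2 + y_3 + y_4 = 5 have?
C(5+4-1, 4-1) = C(8, 3) = 56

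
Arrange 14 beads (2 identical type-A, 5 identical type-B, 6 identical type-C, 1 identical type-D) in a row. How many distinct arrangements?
14! / (2! × 5! × 6! × 1!) = 504504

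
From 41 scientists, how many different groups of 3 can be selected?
C(41,3) = 41!/(3!×38!) = 10660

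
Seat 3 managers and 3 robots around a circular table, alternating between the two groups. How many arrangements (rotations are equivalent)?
Fix one of the managers: (3-1)! ways for the remaining managers, × 3! ways for the robots = 2 × 6 = 12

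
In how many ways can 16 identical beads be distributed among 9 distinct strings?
C(16+9-1, 9-1) = C(24, 8) = 735471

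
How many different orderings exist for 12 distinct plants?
12! = 479001600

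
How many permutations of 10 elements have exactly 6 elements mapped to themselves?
Choose the 6 fixed points C(10,6) = 210, derange the rest: !4 = Σ_{j=0}^{4} (-1)^j·4!/j! = 24 - 24 + 12 - 4 + 1 = 9. Product = 210 × 9 = 1890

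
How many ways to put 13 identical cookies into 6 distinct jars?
C(13+6-1, 6-1) = C(18, 5) = 8568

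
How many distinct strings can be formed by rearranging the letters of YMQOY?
5! / (1! × 1! × 1! × 2!) = 60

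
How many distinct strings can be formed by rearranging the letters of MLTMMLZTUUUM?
12! / (2! × 4! × 2! × 3! × 1!) = 831600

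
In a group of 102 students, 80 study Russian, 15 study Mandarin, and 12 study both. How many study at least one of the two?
|A∪B| = |A| + |B| - |A∩B| = 80 + 15 - 12 = 83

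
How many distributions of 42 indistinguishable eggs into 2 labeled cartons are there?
C(42+2-1, 2-1) = C(43, 1) = 43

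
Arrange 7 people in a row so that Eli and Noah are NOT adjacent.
Total - adjacent = 7! - (7-1)!×2 = 5040 - 1440 = 3600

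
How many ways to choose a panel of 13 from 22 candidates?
C(22,13) = 22!/(13!×9!) = 497420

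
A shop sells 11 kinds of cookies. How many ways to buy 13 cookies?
C(13+11-1, 11-1) = C(23, 10) = 1144066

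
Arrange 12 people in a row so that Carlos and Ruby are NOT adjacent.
Total - adjacent = 12! - (12-1)!×2 = 479001600 - 79833600 = 399168000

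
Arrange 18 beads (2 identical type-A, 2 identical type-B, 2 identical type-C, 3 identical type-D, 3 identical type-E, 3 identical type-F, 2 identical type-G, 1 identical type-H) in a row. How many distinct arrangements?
18! / (2! × 2! × 2! × 3! × 3! × 3! × 2! × 1!) = 1852538688000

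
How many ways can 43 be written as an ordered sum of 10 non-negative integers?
C(43+10-1, 10-1) = C(52, 9) = 3679075400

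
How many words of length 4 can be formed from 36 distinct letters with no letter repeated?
P(36,4) = 36!/(36-4)! = 1413720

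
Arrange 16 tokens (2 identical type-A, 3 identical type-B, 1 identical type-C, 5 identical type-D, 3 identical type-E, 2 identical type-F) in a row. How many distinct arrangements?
16! / (2! × 3! × 1! × 5! × 3! × 2!) = 1210809600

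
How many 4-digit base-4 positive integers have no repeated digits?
First digit: 3 choices (nonzero). Then descending: 3 × 3 × 2 × 1 = 18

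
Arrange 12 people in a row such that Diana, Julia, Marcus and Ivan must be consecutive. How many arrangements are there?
Treat the 4 as one block: (12-4+1)! × 4! = 362880 × 24 = 8709120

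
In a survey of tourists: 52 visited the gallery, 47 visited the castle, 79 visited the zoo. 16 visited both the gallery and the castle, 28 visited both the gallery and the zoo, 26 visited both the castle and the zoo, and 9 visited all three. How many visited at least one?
|A∪B∪C| = 52+47+79-16-28-26+9 = 117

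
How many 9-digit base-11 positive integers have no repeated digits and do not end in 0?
Last digit: 10 nonzero choices. First digit: 9 (nonzero, ≠last). Middle 7: P(9,7) = 181440. Total = 16329600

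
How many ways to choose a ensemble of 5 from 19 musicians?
C(19,5) = 19!/(5!×14!) = 11628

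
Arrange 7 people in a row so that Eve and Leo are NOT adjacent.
Total - adjacent = 7! - (7-1)!×2 = 5040 - 1440 = 3600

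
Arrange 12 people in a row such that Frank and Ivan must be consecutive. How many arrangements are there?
Treat the 2 as one block: (12-2+1)! × 2! = 39916800 × 2 = 79833600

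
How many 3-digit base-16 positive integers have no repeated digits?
First digit: 15 choices (nonzero). Then descending: 15 × 15 × 14 = 3150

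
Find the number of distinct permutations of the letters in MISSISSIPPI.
11! / (1! × 4! × 4! × 2!) = 34650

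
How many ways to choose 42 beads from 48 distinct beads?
C(48,42) = 48!/(42!×6!) = 12271512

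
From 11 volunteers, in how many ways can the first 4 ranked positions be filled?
P(11,4) = 11!/(11-4)! = 7920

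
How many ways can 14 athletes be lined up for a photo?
14! = 87178291200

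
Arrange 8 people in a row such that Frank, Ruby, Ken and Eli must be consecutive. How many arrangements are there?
Treat the 4 as one block: (8-4+1)! × 4! = 120 × 24 = 2880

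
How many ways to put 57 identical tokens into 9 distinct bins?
C(57+9-1, 9-1) = C(65, 8) = 5047381560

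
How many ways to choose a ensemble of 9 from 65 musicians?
C(65,9) = 65!/(9!×56!) = 31966749880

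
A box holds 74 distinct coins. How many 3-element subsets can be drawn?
C(74,3) = 74!/(3!×71!) = 64824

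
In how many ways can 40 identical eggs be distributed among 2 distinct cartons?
C(40+2-1, 2-1) = C(41, 1) = 41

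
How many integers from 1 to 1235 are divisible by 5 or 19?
⌊1235/5⌋ + ⌊1235/19⌋ - ⌊1235/95⌋ = 247 + 65 - 13 = 299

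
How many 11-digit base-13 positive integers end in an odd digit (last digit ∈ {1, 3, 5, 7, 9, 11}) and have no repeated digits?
Last∈{1,3,5,7,9,11}. Last=0: 0. Last nonzero: 6×11×P(11,9) = 1317254400. Total = 1317254400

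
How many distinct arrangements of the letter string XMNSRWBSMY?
10! / (1! × 2! × 1! × 1! × 1! × 2! × 1! × 1!) = 907200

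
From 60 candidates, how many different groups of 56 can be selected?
C(60,56) = 60!/(56!×4!) = 487635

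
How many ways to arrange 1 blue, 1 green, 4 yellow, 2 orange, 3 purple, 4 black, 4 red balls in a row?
19! / (1! × 1! × 4! × 2! × 3! × 4! × 4!) = 733296564000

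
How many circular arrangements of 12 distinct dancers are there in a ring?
Circular: fix one position, arrange the rest. (12-1)! = 39916800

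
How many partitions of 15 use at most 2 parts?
By conjugation, equals partitions of 15 into parts ≤ 2. Let r_j(i) = number of partitions of i into parts ≤ j, for i = 0..15. r_1(i) = 1 for all i; r_j(i) = r_{j-1}(i) + r_j(i-j). Rows j = 2..2: ≤2: 1 1 2 2 3 3 4 4 5 5 6 6 7 7 8 8. r_2(15) = 8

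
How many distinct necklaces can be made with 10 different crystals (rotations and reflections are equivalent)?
(10-1)!/2 = 362880/2 = 181440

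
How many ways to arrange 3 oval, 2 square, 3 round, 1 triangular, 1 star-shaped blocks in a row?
10! / (3! × 2! × 3! × 1! × 1!) = 50400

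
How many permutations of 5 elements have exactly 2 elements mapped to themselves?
Choose the 2 fixed points C(5,2) = 10, derange the rest: !3 = Σ_{j=0}^{3} (-1)^j·3!/j! = 6 - 6 + 3 - 1 = 2. Product = 10 × 2 = 20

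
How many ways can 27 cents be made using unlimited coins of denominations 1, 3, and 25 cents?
Coefficient of x^27 in 1/(1-x^1) · 1/(1-x^3) · 1/(1-x^25). Case on j = number of 25-cent coins (j = 0..1); remainder r = 27 - 25j is made from {1,3} in ⌊r/3⌋+1 ways. r = 27, 2 → 10 + 1 = 11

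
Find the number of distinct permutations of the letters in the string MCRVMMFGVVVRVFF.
15! / (3! × 1! × 3! × 1! × 5! × 2!) = 151351200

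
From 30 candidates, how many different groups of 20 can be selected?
C(30,20) = 30!/(20!×10!) = 30045015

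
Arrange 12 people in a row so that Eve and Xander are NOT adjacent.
Total - adjacent = 12! - (12-1)!×2 = 479001600 - 79833600 = 399168000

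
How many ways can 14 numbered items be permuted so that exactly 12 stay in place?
Choose the 12 fixed points C(14,12) = 91, derange the rest: !2 = Σ_{j=0}^{2} (-1)^j·2!/j! = 2 - 2 + 1 = 1. Product = 91 × 1 = 91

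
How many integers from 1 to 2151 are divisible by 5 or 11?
⌊2151/5⌋ + ⌊2151/11⌋ - ⌊2151/55⌋ = 430 + 195 - 39 = 586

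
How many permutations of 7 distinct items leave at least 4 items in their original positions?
Exactly j fixed points: C(7,j)·!(7-j); sum over j ≥ 4 (derangement numbers via !m = (m-1)·(!(m-1) + !(m-2)): !0..!3 = 1, 0, 1, 2). Σ_{j=4}^{7} C(7,j)·!(7-j) = C(7,4)·!3 + C(7,5)·!2 + C(7,6)·!1 + C(7,7)·!0 = 35·2 + 21·1 + 7·0 + 1·1 = 92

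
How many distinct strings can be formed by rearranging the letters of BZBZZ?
5! / (2! × 3!) = 10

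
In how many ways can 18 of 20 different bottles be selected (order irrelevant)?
C(20,18) = 20!/(18!×2!) = 190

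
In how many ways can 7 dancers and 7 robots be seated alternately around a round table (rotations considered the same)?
Fix one of the dancers: (7-1)! ways for the remaining dancers, × 7! ways for the robots = 720 × 5040 = 3628800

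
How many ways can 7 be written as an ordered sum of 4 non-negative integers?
C(7+4-1, 4-1) = C(10, 3) = 120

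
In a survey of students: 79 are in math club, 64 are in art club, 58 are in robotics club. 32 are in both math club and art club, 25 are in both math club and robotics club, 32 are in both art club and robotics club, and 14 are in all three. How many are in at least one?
|A∪B∪C| = 79+64+58-32-25-32+14 = 126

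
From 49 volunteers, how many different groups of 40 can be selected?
C(49,40) = 49!/(40!×9!) = 2054455634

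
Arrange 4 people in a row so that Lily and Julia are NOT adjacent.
Total - adjacent = 4! - (4-1)!×2 = 24 - 12 = 12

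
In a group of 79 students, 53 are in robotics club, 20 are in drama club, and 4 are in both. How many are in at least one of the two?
|A∪B| = |A| + |B| - |A∩B| = 53 + 20 - 4 = 69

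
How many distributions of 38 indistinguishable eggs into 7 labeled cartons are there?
C(38+7-1, 7-1) = C(44, 6) = 7059052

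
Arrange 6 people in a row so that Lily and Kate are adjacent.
Treat as block: (6-1)! × 2! = 120 × 2 = 240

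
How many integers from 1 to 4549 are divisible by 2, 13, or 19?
⌊4549/2⌋+⌊4549/13⌋+⌊4549/19⌋ - ⌊4549/26⌋-⌊4549/38⌋-⌊4549/247⌋ + ⌊4549/494⌋ = 2274+349+239 - 174-119-18 + 9 = 2560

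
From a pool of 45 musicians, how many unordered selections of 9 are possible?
C(45,9) = 45!/(9!×36!) = 886163135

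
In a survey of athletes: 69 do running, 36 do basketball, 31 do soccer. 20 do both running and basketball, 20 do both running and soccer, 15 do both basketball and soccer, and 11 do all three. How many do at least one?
|A∪B∪C| = 69+36+31-20-20-15+11 = 92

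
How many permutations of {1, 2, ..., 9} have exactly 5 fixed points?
Choose the 5 fixed points C(9,5) = 126, derange the rest: !4 = Σ_{j=0}^{4} (-1)^j·4!/j! = 24 - 24 + 12 - 4 + 1 = 9. Product = 126 × 9 = 1134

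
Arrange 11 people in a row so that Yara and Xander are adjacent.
Treat as block: (11-1)! × 2! = 3628800 × 2 = 7257600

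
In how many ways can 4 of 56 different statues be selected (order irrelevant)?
C(56,4) = 56!/(4!×52!) = 367290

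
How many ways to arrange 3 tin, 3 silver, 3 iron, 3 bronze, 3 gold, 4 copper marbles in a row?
19! / (3! × 3! × 3! × 3! × 3! × 4!) = 651819168000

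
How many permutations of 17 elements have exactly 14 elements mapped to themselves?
Choose the 14 fixed points C(17,14) = 680, derange the rest: !3 = Σ_{j=0}^{3} (-1)^j·3!/j! = 6 - 6 + 3 - 1 = 2. Product = 680 × 2 = 1360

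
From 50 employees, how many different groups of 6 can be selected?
C(50,6) = 50!/(6!×44!) = 15890700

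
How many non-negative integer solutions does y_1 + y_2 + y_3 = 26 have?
C(26+3-1, 3-1) = C(28, 2) = 378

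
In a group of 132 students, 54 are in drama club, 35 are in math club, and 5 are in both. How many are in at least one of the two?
|A∪B| = |A| + |B| - |A∩B| = 54 + 35 - 5 = 84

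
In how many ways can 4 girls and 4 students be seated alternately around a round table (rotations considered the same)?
Fix one of the girls: (4-1)! ways for the remaining girls, × 4! ways for the students = 6 × 24 = 144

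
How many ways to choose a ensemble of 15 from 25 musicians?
C(25,15) = 25!/(15!×10!) = 3268760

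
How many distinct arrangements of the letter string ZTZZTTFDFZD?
11! / (3! × 2! × 4! × 2!) = 69300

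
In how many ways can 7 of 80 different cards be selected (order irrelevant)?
C(80,7) = 80!/(7!×73!) = 3176716400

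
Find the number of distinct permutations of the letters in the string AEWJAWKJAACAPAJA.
16! / (1! × 1! × 1! × 3! × 7! × 1! × 2!) = 345945600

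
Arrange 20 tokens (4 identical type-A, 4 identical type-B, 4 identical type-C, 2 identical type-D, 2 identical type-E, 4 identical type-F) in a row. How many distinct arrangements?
20! / (4! × 4! × 4! × 2! × 2! × 4!) = 1833241410000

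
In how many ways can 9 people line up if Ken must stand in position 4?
Fix one position: (9-1)! = 40320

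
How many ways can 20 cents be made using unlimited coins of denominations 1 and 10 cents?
Coefficient of x^20 in 1/(1-x^1) · 1/(1-x^10). Use j coins of 10 for j = 0..⌊20/10⌋ = 2, the rest in 1s: 2 + 1 = 3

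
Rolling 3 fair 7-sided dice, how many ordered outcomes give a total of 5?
Coefficient of x^5 in (x + x² + ... + x^7)^3. By inclusion-exclusion on dice exceeding 7: Σ_j (-1)^j C(3,j)·C(5-1-7j, 2) = C(3,0)·C(4,2) = 1·6 = 6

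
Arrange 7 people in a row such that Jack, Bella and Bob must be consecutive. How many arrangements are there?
Treat the 3 as one block: (7-3+1)! × 3! = 120 × 6 = 720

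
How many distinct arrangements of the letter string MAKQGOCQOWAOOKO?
15! / (1! × 5! × 1! × 1! × 2! × 2! × 2! × 1!) = 1362160800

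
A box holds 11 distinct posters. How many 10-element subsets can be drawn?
C(11,10) = 11!/(10!×1!) = 11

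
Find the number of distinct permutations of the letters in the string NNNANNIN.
8! / (1! × 1! × 6!) = 56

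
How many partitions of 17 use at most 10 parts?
By conjugation, equals partitions of 17 into parts ≤ 10. Let r_j(i) = number of partitions of i into parts ≤ j, for i = 0..17. r_1(i) = 1 for all i; r_j(i) = r_{j-1}(i) + r_j(i-j). Rows j = 2..10: ≤2: 1 1 2 2 3 3 4 4 5 5 6 6 7 7 8 8 9 9; ≤3: 1 1 2 3 4 5 7 8 10 12 14 16 19 21 24 27 30 33; ≤4: 1 1 2 3 5 6 9 11 15 18 23 27 34 39 47 54 64 72; ≤5: 1 1 2 3 5 7 10 13 18 23 30 37 47 57 70 84 101 119; ≤6: 1 1 2 3 5 7 11 14 20 26 35 44 58 71 90 110 136 163; ≤7: 1 1 2 3 5 7 11 15 21 28 38 49 65 82 105 131 164 201; ≤8: 1 1 2 3 5 7 11 15 22 29 40 52 70 89 116 146 186 230; ≤9: 1 1 2 3 5 7 11 15 22 30 41 54 73 94 123 157 201 252; ≤10: 1 1 2 3 5 7 11 15 22 30 42 55 75 97 128 164 212 267. r_10(17) = 267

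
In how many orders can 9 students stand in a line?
9! = 362880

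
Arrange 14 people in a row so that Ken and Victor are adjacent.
Treat as block: (14-1)! × 2! = 6227020800 × 2 = 12454041600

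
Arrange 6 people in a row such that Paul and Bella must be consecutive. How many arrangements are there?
Treat the 2 as one block: (6-2+1)! × 2! = 120 × 2 = 240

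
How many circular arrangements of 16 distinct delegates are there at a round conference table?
Circular: fix one position, arrange the rest. (16-1)! = 1307674368000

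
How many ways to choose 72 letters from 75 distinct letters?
C(75,72) = 75!/(72!×3!) = 67525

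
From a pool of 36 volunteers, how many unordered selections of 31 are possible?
C(36,31) = 36!/(31!×5!) = 376992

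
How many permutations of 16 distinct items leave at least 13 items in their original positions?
Exactly j fixed points: C(16,j)·!(16-j); sum over j ≥ 13 (derangement numbers via !m = (m-1)·(!(m-1) + !(m-2)): !0..!3 = 1, 0, 1, 2). Σ_{j=13}^{16} C(16,j)·!(16-j) = C(16,13)·!3 + C(16,14)·!2 + C(16,15)·!1 + C(16,16)·!0 = 560·2 + 120·1 + 16·0 + 1·1 = 1241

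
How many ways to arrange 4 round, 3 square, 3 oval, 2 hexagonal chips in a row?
12! / (4! × 3! × 3! × 2!) = 277200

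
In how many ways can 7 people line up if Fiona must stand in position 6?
Fix one position: (7-1)! = 720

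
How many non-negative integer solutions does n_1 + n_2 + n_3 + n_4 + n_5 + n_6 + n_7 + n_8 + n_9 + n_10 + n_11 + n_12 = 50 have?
C(50+12-1, 12-1) = C(61, 11) = 418094152866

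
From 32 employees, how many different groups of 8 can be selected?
C(32,8) = 32!/(8!×24!) = 10518300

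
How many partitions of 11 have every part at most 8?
Let r_j(i) = number of partitions of i into parts ≤ j, for i = 0..11. r_1(i) = 1 for all i; r_j(i) = r_{j-1}(i) + r_j(i-j). Rows j = 2..8: ≤2: 1 1 2 2 3 3 4 4 5 5 6 6; ≤3: 1 1 2 3 4 5 7 8 10 12 14 16; ≤4: 1 1 2 3 5 6 9 11 15 18 23 27; ≤5: 1 1 2 3 5 7 10 13 18 23 30 37; ≤6: 1 1 2 3 5 7 11 14 20 26 35 44; ≤7: 1 1 2 3 5 7 11 15 21 28 38 49; ≤8: 1 1 2 3 5 7 11 15 22 29 40 52. r_8(11) = 52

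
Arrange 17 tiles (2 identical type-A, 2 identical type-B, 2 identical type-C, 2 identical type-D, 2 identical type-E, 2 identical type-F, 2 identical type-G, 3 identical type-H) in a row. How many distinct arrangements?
17! / (2! × 2! × 2! × 2! × 2! × 2! × 2! × 3!) = 463134672000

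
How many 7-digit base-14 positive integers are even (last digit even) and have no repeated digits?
Last∈{0,2,4,6,8,10,12}. Last=0: 1235520. Last nonzero: 6×12×P(12,5) = 6842880. Total = 8078400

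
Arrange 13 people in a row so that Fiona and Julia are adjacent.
Treat as block: (13-1)! × 2! = 479001600 × 2 = 958003200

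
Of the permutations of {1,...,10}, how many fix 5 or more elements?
Exactly j fixed points: C(10,j)·!(10-j); sum over j ≥ 5 (derangement numbers via !m = (m-1)·(!(m-1) + !(m-2)): !0..!5 = 1, 0, 1, 2, 9, 44). Σ_{j=5}^{10} C(10,j)·!(10-j) = C(10,5)·!5 + C(10,6)·!4 + C(10,7)·!3 + C(10,8)·!2 + C(10,9)·!1 + C(10,10)·!0 = 252·44 + 210·9 + 120·2 + 45·1 + 10·0 + 1·1 = 13264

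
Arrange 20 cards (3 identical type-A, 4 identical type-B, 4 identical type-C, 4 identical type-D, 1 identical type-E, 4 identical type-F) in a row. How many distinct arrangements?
20! / (3! × 4! × 4! × 4! × 1! × 4!) = 1222160940000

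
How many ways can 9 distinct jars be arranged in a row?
9! = 362880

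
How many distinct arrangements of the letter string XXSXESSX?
8! / (3! × 1! × 4!) = 280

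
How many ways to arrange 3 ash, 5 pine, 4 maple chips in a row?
12! / (3! × 5! × 4!) = 27720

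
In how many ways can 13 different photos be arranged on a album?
13! = 6227020800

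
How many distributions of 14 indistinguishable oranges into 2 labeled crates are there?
C(14+2-1, 2-1) = C(15, 1) = 15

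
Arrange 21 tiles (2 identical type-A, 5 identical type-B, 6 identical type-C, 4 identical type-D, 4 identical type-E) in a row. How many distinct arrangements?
21! / (2! × 5! × 6! × 4! × 4!) = 513307594800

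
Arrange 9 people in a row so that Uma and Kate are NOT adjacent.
Total - adjacent = 9! - (9-1)!×2 = 362880 - 80640 = 282240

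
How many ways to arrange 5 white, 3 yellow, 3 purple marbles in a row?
11! / (5! × 3! × 3!) = 9240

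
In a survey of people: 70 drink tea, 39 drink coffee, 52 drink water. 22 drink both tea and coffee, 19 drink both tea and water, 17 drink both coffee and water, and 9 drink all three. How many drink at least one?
|A∪B∪C| = 70+39+52-22-19-17+9 = 112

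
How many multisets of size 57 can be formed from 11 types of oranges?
C(57+11-1, 11-1) = C(67, 10) = 247994680648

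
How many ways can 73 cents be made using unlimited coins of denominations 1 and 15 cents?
Coefficient of x^73 in 1/(1-x^1) · 1/(1-x^15). Use j coins of 15 for j = 0..⌊73/15⌋ = 4, the rest in 1s: 4 + 1 = 5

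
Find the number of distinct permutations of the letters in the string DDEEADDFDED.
11! / (6! × 1! × 3! × 1!) = 9240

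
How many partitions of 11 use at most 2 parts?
By conjugation, equals partitions of 11 into parts ≤ 2. Let r_j(i) = number of partitions of i into parts ≤ j, for i = 0..11. r_1(i) = 1 for all i; r_j(i) = r_{j-1}(i) + r_j(i-j). Rows j = 2..2: ≤2: 1 1 2 2 3 3 4 4 5 5 6 6. r_2(11) = 6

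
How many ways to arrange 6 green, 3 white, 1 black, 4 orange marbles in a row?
14! / (6! × 3! × 1! × 4!) = 840840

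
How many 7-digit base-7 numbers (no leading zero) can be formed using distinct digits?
First digit: 6 choices (nonzero). Then descending: 6 × 6 × 5 × 4 × 3 × 2 × 1 = 4320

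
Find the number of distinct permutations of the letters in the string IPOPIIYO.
8! / (2! × 2! × 1! × 3!) = 1680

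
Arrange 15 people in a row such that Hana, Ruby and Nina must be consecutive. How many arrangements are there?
Treat the 3 as one block: (15-3+1)! × 3! = 6227020800 × 6 = 37362124800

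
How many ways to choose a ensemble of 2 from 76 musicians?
C(76,2) = 76!/(2!×74!) = 2850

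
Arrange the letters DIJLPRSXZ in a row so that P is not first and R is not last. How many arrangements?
By inclusion-exclusion: 9! - 2×(9-1)! + (9-2)! = 362880 - 80640 + 5040 = 287280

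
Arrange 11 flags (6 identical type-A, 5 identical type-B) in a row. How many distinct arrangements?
11! / (6! × 5!) = 462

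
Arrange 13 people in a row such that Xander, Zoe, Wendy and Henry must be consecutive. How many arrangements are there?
Treat the 4 as one block: (13-4+1)! × 4! = 3628800 × 24 = 87091200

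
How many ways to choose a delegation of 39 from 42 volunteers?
C(42,39) = 42!/(39!×3!) = 11480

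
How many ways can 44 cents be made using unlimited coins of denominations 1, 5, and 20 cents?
Coefficient of x^44 in 1/(1-x^1) · 1/(1-x^5) · 1/(1-x^20). Case on j = number of 20-cent coins (j = 0..2); remainder r = 44 - 20j is made from {1,5} in ⌊r/5⌋+1 ways. r = 44, 24, 4 → 9 + 5 + 1 = 15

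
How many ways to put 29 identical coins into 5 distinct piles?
C(29+5-1, 5-1) = C(33, 4) = 40920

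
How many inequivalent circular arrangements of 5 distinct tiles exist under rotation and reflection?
(5-1)!/2 = 24/2 = 12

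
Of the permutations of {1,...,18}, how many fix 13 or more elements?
Exactly j fixed points: C(18,j)·!(18-j); sum over j ≥ 13 (derangement numbers via !m = (m-1)·(!(m-1) + !(m-2)): !0..!5 = 1, 0, 1, 2, 9, 44). Σ_{j=13}^{18} C(18,j)·!(18-j) = C(18,13)·!5 + C(18,14)·!4 + C(18,15)·!3 + C(18,16)·!2 + C(18,17)·!1 + C(18,18)·!0 = 8568·44 + 3060·9 + 816·2 + 153·1 + 18·0 + 1·1 = 406318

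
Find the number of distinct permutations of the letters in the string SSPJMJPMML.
10! / (3! × 2! × 1! × 2! × 2!) = 75600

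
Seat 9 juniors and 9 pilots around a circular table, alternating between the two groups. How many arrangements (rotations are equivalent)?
Fix one of the juniors: (9-1)! ways for the remaining juniors, × 9! ways for the pilots = 40320 × 362880 = 14631321600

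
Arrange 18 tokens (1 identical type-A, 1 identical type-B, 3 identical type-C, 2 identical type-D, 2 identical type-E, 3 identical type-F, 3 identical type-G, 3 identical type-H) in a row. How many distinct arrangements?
18! / (1! × 1! × 3! × 2! × 2! × 3! × 3! × 3!) = 1235025792000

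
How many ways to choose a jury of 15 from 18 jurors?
C(18,15) = 18!/(15!×3!) = 816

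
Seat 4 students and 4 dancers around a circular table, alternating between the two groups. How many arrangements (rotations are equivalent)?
Fix one of the students: (4-1)! ways for the remaining students, × 4! ways for the dancers = 6 × 24 = 144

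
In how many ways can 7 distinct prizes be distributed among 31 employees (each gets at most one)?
P(31,7) = 31!/(31-7)! = 13253058000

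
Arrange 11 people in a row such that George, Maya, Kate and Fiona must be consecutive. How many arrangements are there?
Treat the 4 as one block: (11-4+1)! × 4! = 40320 × 24 = 967680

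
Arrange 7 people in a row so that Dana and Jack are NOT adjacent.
Total - adjacent = 7! - (7-1)!×2 = 5040 - 1440 = 3600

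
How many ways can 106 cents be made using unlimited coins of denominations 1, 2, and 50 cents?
Coefficient of x^106 in 1/(1-x^1) · 1/(1-x^2) · 1/(1-x^50). Case on j = number of 50-cent coins (j = 0..2); remainder r = 106 - 50j is made from {1,2} in ⌊r/2⌋+1 ways. r = 106, 56, 6 → 54 + 29 + 4 = 87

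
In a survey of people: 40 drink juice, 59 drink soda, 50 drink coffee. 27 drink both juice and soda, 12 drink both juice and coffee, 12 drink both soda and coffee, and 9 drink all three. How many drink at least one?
|A∪B∪C| = 40+59+50-27-12-12+9 = 107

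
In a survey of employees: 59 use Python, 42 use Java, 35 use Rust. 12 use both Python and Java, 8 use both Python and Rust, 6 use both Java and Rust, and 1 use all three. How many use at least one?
|A∪B∪C| = 59+42+35-12-8-6+1 = 111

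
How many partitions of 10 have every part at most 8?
Let r_j(i) = number of partitions of i into parts ≤ j, for i = 0..10. r_1(i) = 1 for all i; r_j(i) = r_{j-1}(i) + r_j(i-j). Rows j = 2..8: ≤2: 1 1 2 2 3 3 4 4 5 5 6; ≤3: 1 1 2 3 4 5 7 8 10 12 14; ≤4: 1 1 2 3 5 6 9 11 15 18 23; ≤5: 1 1 2 3 5 7 10 13 18 23 30; ≤6: 1 1 2 3 5 7 11 14 20 26 35; ≤7: 1 1 2 3 5 7 11 15 21 28 38; ≤8: 1 1 2 3 5 7 11 15 22 29 40. r_8(10) = 40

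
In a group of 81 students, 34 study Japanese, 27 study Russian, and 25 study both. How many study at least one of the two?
|A∪B| = |A| + |B| - |A∩B| = 34 + 27 - 25 = 36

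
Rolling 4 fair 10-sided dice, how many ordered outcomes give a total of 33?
Coefficient of x^33 in (x + x² + ... + x^10)^4. By inclusion-exclusion on dice exceeding 10: Σ_j (-1)^j C(4,j)·C(33-1-10j, 3) = C(4,0)·C(32,3) - C(4,1)·C(22,3) + C(4,2)·C(12,3) = 1·4960 - 4·1540 + 6·220 = 120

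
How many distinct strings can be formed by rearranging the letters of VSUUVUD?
7! / (3! × 2! × 1! × 1!) = 420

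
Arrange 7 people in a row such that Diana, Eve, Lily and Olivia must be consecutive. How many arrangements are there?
Treat the 4 as one block: (7-4+1)! × 4! = 24 × 24 = 576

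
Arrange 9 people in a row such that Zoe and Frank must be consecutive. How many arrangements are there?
Treat the 2 as one block: (9-2+1)! × 2! = 40320 × 2 = 80640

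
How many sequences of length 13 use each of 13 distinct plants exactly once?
13! = 6227020800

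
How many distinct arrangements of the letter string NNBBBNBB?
8! / (5! × 3!) = 56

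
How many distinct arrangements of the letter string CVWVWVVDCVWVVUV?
15! / (1! × 8! × 3! × 2! × 1!) = 2702700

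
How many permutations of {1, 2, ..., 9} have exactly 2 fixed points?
Choose the 2 fixed points C(9,2) = 36, derange the rest: !7 = Σ_{j=0}^{7} (-1)^j·7!/j! = 5040 - 5040 + 2520 - 840 + 210 - 42 + 7 - 1 = 1854. Product = 36 × 1854 = 66744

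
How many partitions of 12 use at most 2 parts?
By conjugation, equals partitions of 12 into parts ≤ 2. Let r_j(i) = number of partitions of i into parts ≤ j, for i = 0..12. r_1(i) = 1 for all i; r_j(i) = r_{j-1}(i) + r_j(i-j). Rows j = 2..2: ≤2: 1 1 2 2 3 3 4 4 5 5 6 6 7. r_2(12) = 7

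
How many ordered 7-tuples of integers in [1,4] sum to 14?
Coefficient of x^14 in (x + x² + ... + x^4)^7. By inclusion-exclusion on dice exceeding 4: Σ_j (-1)^j C(7,j)·C(14-1-4j, 6) = C(7,0)·C(13,6) - C(7,1)·C(9,6) = 1·1716 - 7·84 = 1128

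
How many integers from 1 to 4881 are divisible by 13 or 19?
⌊4881/13⌋ + ⌊4881/19⌋ - ⌊4881/247⌋ = 375 + 256 - 19 = 612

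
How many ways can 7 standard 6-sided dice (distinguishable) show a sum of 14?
Coefficient of x^14 in (x + x² + ... + x^6)^7. By inclusion-exclusion on dice exceeding 6: Σ_j (-1)^j C(7,j)·C(14-1-6j, 6) = C(7,0)·C(13,6) - C(7,1)·C(7,6) = 1·1716 - 7·7 = 1667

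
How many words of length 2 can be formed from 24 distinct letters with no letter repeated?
P(24,2) = 24!/(24-2)! = 552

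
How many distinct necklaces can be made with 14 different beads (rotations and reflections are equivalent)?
(14-1)!/2 = 6227020800/2 = 3113510400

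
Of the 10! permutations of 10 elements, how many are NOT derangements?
Complement of the derangements. !10 = Σ_{j=0}^{10} (-1)^j·10!/j! = 3628800 - 3628800 + 1814400 - 604800 + 151200 - 30240 + 5040 - 720 + 90 - 10 + 1 = 1334961. 10! - !10 = 3628800 - 1334961 = 2293839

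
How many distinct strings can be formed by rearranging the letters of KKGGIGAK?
8! / (3! × 1! × 3! × 1!) = 1120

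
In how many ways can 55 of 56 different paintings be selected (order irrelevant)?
C(56,55) = 56!/(55!×1!) = 56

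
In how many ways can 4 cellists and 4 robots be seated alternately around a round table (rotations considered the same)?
Fix one of the cellists: (4-1)! ways for the remaining cellists, × 4! ways for the robots = 6 × 24 = 144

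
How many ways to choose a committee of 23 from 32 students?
C(32,23) = 32!/(23!×9!) = 28048800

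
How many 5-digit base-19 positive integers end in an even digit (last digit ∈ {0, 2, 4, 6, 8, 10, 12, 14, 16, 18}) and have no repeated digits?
Last∈{0,2,4,6,8,10,12,14,16,18}. Last=0: 73440. Last nonzero: 9×17×P(17,3) = 624240. Total = 697680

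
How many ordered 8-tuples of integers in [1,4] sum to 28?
Coefficient of x^28 in (x + x² + ... + x^4)^8. By inclusion-exclusion on dice exceeding 4: Σ_j (-1)^j C(8,j)·C(28-1-4j, 7) = C(8,0)·C(27,7) - C(8,1)·C(23,7) + C(8,2)·C(19,7) - C(8,3)·C(15,7) + C(8,4)·C(11,7) - C(8,5)·C(7,7) = 1·888030 - 8·245157 + 28·50388 - 56·6435 + 70·330 - 56·1 = 322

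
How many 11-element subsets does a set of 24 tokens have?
C(24,11) = 24!/(11!×13!) = 2496144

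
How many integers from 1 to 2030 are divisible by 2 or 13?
⌊2030/2⌋ + ⌊2030/13⌋ - ⌊2030/26⌋ = 1015 + 156 - 78 = 1093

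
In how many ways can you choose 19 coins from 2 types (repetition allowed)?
C(19+2-1, 2-1) = C(20, 1) = 20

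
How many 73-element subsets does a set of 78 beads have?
C(78,73) = 78!/(73!×5!) = 21111090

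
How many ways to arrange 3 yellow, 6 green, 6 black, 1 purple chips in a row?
16! / (3! × 6! × 6! × 1!) = 6726720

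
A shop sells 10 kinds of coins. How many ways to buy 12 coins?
C(12+10-1, 10-1) = C(21, 9) = 293930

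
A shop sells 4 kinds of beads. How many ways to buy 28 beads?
C(28+4-1, 4-1) = C(31, 3) = 4495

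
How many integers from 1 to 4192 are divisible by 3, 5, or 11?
⌊4192/3⌋+⌊4192/5⌋+⌊4192/11⌋ - ⌊4192/15⌋-⌊4192/33⌋-⌊4192/55⌋ + ⌊4192/165⌋ = 1397+838+381 - 279-127-76 + 25 = 2159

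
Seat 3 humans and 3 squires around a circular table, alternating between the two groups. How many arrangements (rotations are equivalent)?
Fix one of the humans: (3-1)! ways for the remaining humans, × 3! ways for the squires = 2 × 6 = 12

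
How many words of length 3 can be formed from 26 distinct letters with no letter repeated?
P(26,3) = 26!/(26-3)! = 15600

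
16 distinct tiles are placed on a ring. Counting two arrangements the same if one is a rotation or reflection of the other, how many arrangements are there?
(16-1)!/2 = 1307674368000/2 = 653837184000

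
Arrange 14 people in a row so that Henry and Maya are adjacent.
Treat as block: (14-1)! × 2! = 6227020800 × 2 = 12454041600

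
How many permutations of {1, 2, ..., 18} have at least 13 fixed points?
Exactly j fixed points: C(18,j)·!(18-j); sum over j ≥ 13 (derangement numbers via !m = (m-1)·(!(m-1) + !(m-2)): !0..!5 = 1, 0, 1, 2, 9, 44). Σ_{j=13}^{18} C(18,j)·!(18-j) = C(18,13)·!5 + C(18,14)·!4 + C(18,15)·!3 + C(18,16)·!2 + C(18,17)·!1 + C(18,18)·!0 = 8568·44 + 3060·9 + 816·2 + 153·1 + 18·0 + 1·1 = 406318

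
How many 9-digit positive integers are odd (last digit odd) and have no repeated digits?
Last∈{1,3,5,7,9}. Last=0: 0. Last nonzero: 5×8×P(8,7) = 1612800. Total = 1612800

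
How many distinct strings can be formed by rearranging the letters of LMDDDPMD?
8! / (4! × 2! × 1! × 1!) = 840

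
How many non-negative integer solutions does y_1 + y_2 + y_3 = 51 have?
C(51+3-1, 3-1) = C(53, 2) = 1378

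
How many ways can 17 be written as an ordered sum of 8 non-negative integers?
C(17+8-1, 8-1) = C(24, 7) = 346104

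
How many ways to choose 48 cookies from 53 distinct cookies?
C(53,48) = 53!/(48!×5!) = 2869685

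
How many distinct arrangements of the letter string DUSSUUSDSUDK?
12! / (4! × 1! × 3! × 4!) = 138600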